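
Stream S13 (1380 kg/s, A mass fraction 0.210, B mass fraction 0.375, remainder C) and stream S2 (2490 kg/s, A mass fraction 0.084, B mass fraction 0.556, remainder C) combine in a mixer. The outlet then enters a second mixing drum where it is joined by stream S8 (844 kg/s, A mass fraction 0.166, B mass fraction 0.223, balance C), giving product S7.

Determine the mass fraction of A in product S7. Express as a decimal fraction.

0.136

Overall, product flow = 4714 kg/s.
A in = 1380×0.210 + 2490×0.084 + 844×0.166 = 639.06 kg/s.
A fraction in S7 = 0.136.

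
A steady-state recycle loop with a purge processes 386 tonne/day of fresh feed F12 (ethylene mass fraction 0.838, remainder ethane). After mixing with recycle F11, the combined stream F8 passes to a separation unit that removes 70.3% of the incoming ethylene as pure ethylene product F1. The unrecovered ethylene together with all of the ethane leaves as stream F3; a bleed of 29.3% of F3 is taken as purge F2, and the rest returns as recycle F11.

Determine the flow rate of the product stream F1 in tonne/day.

287.8 tonne/day

ethylene in F8: m_A = 386×0.838 + (1−0.293)·(1−0.703)·m_A, so m_A = 323.47/0.7900 = 409.44 tonne/day.
Product F1 = 0.703×409.44 = 287.84 tonne/day.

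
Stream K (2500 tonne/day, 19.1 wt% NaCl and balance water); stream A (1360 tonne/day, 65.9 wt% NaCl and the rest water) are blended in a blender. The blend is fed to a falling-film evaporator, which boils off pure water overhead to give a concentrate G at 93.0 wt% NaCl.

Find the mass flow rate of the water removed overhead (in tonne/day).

NaCl entering = 2500×0.191 + 1360×0.659 = 1373.7 tonne/day.
All NaCl reports to G, so G = 1373.7/0.930 = 1477.1 tonne/day.
Total feed = 3860 tonne/day; overhead = 3860 − 1477.1 = 2382.9 tonne/day.

2383 tonne/day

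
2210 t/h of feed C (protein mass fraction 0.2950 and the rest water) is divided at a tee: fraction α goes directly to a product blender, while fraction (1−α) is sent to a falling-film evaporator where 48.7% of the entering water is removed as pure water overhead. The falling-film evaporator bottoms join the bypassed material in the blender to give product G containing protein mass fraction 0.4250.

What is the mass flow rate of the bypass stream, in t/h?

All 2210×0.295 = 651.95 t/h of protein reaches G, so G = 651.95/0.425 = 1534 t/h and vapour = 676 t/h.
The evaporator receives (1−α)·2210 of feed at 0.705 water and removes 0.487 of that water:
0.487×0.705×(1−α)×2210 = 676
(1−α) = 676/758.77 = 0.8909;  α = 0.1091.
Bypass flow = 0.1091×2210 = 241.08 t/h.

241.1 t/h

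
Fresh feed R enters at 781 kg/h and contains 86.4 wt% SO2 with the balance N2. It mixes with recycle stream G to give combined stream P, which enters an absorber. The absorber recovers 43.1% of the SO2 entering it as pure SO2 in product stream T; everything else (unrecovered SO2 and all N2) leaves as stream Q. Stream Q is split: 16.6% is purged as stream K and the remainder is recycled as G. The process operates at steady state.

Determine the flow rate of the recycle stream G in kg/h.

N2 enters only via R and leaves only via the purge: 781×0.136 = 0.166×(N2 in Q), and the absorber passes all N2, so N2 in P = N2 in Q = 639.86 kg/h.
SO2 in P: m_A = 781×0.864 + (1−0.166)·(1−0.431)·m_A, so m_A = 674.78/0.5255 = 1284.2 kg/h.
Q = (1−0.431)×1284.2 + 639.86 = 1370.6 kg/h.
Recycle G = (1−0.166)×1370.6 = 1143 kg/h.

1143 kg/h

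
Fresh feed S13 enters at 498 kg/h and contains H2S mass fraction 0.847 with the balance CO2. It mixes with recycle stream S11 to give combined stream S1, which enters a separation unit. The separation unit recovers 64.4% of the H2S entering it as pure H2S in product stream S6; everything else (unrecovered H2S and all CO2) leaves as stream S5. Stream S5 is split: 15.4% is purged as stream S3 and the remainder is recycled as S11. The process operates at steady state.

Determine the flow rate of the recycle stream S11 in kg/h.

600.4 kg/h

CO2 enters only via S13 and leaves only via the purge: 498×0.153 = 0.154×(CO2 in S5), and the separation unit passes all CO2, so CO2 in S1 = CO2 in S5 = 494.77 kg/h.
H2S in S1: m_A = 498×0.847 + (1−0.154)·(1−0.644)·m_A, so m_A = 421.81/0.6988 = 603.59 kg/h.
S5 = (1−0.644)×603.59 + 494.77 = 709.65 kg/h.
Recycle S11 = (1−0.154)×709.65 = 600.36 kg/h.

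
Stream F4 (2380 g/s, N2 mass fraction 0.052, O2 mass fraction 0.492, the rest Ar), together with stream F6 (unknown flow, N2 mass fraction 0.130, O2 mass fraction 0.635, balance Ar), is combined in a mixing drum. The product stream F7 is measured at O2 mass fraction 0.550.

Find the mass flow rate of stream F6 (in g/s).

Let F6 be the unknown flow. Total out = 2380 + F6.
O2 balance: 1171 + 0.635·F6 = 0.550·(2380 + F6)
(0.635 − 0.550)·F6 = 0.550×2380 − 1171 = 138.04
F6 = 138.04 / 0.085 = 1624 g/s

1624 g/s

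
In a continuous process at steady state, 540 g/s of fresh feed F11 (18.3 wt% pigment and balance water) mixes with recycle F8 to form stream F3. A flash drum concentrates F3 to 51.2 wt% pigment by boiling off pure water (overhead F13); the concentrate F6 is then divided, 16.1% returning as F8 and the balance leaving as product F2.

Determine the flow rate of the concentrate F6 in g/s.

230 g/s

Overall pigment balance (none leaves overhead): pigment in fresh feed = pigment in product, i.e. 540×0.183 = (1−0.161)·F6·0.512.
F6 = 98.82/(0.512×0.839) = 230.05 g/s.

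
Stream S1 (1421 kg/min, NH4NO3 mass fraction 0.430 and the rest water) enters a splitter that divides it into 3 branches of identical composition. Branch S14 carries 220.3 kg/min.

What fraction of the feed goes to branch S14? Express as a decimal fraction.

Fraction to S14 = 220.3/1421 = 0.1550.

0.155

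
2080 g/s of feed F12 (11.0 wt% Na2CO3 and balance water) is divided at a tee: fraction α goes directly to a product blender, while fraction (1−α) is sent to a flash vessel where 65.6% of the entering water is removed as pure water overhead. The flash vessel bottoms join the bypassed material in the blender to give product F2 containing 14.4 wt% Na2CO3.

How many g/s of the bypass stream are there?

1239 g/s

All 2080×0.110 = 228.8 g/s of Na2CO3 reaches F2, so F2 = 228.8/0.144 = 1588.9 g/s and vapour = 491.11 g/s.
The evaporator receives (1−α)·2080 of feed at 0.890 water and removes 0.656 of that water:
0.656×0.890×(1−α)×2080 = 491.11
(1−α) = 491.11/1214.4 = 0.4044;  α = 0.5956.
Bypass flow = 0.5956×2080 = 1238.8 g/s.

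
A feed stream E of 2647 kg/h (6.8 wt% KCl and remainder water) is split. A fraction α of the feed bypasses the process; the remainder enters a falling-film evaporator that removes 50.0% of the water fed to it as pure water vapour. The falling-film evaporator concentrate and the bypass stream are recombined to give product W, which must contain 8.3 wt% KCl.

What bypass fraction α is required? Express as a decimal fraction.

All 2647×0.068 = 180 kg/h of KCl reaches W, so W = 180/0.083 = 2168.6 kg/h and vapour = 478.37 kg/h.
The evaporator receives (1−α)·2647 of feed at 0.932 water and removes 0.500 of that water:
0.500×0.932×(1−α)×2647 = 478.37
(1−α) = 478.37/1233.5 = 0.3878;  α = 0.6122.

0.612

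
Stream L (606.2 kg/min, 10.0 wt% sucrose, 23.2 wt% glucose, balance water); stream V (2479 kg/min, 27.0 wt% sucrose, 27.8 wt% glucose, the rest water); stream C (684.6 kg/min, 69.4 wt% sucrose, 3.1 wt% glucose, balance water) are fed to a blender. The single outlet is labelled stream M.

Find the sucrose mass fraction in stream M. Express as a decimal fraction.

0.320

Total flow out = 606.2 + 2479 + 684.6 = 3769.8 kg/min.
sucrose in = 606.2×0.100 + 2479×0.270 + 684.6×0.694 = 1205.1 kg/min.
sucrose mass fraction in M = 1205.1/3769.8 = 0.320.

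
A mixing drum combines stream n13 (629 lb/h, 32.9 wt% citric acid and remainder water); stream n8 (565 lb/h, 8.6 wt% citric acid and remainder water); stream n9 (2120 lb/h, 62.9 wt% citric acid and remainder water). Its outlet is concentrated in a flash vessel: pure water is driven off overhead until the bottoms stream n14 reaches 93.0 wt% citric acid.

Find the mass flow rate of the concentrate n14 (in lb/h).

1709 lb/h

citric acid entering = 629×0.329 + 565×0.086 + 2120×0.629 = 1589 lb/h.
All citric acid reports to n14, so n14 = 1589/0.930 = 1708.6 lb/h.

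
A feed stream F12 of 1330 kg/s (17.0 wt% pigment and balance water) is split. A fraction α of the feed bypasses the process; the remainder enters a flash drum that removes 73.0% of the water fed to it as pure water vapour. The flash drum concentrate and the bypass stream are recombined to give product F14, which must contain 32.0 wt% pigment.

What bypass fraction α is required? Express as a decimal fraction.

All 1330×0.170 = 226.1 kg/s of pigment reaches F14, so F14 = 226.1/0.320 = 706.56 kg/s and vapour = 623.44 kg/s.
The evaporator receives (1−α)·1330 of feed at 0.830 water and removes 0.730 of that water:
0.730×0.830×(1−α)×1330 = 623.44
(1−α) = 623.44/805.85 = 0.7736;  α = 0.2264.

0.226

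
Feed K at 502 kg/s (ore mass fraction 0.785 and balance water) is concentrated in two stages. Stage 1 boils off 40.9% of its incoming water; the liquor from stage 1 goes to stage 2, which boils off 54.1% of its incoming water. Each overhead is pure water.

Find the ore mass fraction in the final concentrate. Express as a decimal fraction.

0.931

water in feed = 502×0.215 = 107.93 kg/s.
After stage 1: water left = (1−0.409)×107.93 = 63.787; stream total = 457.86 kg/s.
After stage 2: water left = (1−0.541)×63.787 = 29.278; final concentrate = 423.35 kg/s.
ore fraction = 394.07/423.35 = 0.931.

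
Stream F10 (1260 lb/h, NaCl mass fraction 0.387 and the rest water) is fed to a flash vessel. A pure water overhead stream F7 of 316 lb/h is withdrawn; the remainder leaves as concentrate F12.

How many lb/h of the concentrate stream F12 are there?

944 lb/h

Concentrate = 1260 − 316 = 944 lb/h.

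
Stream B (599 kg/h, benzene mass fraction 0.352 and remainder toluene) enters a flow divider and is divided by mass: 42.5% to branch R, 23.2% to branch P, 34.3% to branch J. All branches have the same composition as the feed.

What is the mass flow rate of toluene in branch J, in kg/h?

Branch J total = 0.343×599 = 205.46 kg/h.
toluene in J = 0.648×205.46 = 133.14 kg/h.

133.1 kg/h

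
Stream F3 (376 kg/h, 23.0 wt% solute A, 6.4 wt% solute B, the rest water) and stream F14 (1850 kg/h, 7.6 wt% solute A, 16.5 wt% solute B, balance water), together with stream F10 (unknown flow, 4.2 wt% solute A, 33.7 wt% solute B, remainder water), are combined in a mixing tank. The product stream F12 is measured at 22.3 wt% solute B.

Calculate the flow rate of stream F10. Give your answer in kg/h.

1466 kg/h

Let F10 be the unknown flow. Total out = 2226 + F10.
solute B balance: 329.31 + 0.337·F10 = 0.223·(2226 + F10)
(0.337 − 0.223)·F10 = 0.223×2226 − 329.31 = 167.08
F10 = 167.08 / 0.114 = 1465.6 kg/h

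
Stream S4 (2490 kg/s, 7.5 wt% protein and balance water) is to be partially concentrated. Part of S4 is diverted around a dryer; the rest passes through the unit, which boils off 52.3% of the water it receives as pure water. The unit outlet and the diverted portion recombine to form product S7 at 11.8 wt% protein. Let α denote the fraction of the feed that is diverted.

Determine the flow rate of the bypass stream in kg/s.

614.4 kg/s

All 2490×0.075 = 186.75 kg/s of protein reaches S7, so S7 = 186.75/0.118 = 1582.6 kg/s and vapour = 907.37 kg/s.
The evaporator receives (1−α)·2490 of feed at 0.925 water and removes 0.523 of that water:
0.523×0.925×(1−α)×2490 = 907.37
(1−α) = 907.37/1204.6 = 0.7533;  α = 0.2467.
Bypass flow = 0.2467×2490 = 614.39 kg/s.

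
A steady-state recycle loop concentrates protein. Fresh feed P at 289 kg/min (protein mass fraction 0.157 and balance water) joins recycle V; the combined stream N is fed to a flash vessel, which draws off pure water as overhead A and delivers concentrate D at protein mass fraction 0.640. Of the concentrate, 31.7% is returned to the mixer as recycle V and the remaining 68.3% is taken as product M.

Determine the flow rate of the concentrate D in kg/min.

103.8 kg/min

Overall protein balance (none leaves overhead): protein in fresh feed = protein in product, i.e. 289×0.157 = (1−0.317)·D·0.640.
D = 45.373/(0.640×0.683) = 103.8 kg/min.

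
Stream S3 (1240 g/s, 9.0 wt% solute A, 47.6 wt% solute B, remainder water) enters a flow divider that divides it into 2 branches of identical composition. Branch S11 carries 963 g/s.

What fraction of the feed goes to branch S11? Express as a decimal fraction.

0.777

Fraction to S11 = 963/1240 = 0.7766.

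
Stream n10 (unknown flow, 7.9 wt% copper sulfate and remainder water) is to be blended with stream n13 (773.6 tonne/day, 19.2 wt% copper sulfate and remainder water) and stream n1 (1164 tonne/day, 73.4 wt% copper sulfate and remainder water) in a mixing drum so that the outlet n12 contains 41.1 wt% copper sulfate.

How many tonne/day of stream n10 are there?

622.1 tonne/day

Let n10 be the unknown flow. Total out = 1937.6 + n10.
copper sulfate balance: 1002.9 + 0.079·n10 = 0.411·(1937.6 + n10)
(0.079 − 0.411)·n10 = 0.411×1937.6 − 1002.9 = -206.55
n10 = -206.55 / -0.332 = 622.15 tonne/day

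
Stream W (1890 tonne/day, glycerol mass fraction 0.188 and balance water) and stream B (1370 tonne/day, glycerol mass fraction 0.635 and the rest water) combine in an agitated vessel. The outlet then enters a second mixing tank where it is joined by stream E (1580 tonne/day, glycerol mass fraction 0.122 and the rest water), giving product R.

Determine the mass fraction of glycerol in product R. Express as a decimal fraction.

0.293

Overall, product flow = 4840 tonne/day.
glycerol in = 1890×0.188 + 1370×0.635 + 1580×0.122 = 1418 tonne/day.
glycerol fraction in R = 0.293.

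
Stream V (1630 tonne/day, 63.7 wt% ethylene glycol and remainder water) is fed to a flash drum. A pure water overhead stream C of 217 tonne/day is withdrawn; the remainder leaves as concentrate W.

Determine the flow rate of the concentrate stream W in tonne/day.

1413 tonne/day

Concentrate = 1630 − 217 = 1413 tonne/day.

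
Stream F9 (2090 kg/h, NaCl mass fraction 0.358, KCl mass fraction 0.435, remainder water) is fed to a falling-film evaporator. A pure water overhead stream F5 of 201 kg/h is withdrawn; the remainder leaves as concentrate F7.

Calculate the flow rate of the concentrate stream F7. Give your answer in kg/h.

1889 kg/h

Concentrate = 2090 − 201 = 1889 kg/h.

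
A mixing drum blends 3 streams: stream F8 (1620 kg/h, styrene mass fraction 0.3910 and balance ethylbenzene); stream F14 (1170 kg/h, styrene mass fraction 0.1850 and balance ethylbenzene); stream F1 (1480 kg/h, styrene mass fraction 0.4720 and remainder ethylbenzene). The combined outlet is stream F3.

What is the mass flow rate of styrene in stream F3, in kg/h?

styrene out = styrene in = 1620×0.391 + 1170×0.185 + 1480×0.472 = 1548.4 kg/h.

1548 kg/h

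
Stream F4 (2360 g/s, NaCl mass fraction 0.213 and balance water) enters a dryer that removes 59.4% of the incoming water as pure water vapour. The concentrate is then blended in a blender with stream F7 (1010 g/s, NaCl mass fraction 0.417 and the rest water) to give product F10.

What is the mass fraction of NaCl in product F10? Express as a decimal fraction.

0.408

Vapour removed = 0.594×0.787×2360 = 1103.2 g/s; concentrate = 1256.8 g/s.
NaCl reaching the mixer = 502.68 (from concentrate) + 1010×0.417 = 923.85 g/s.
Product flow = 1256.8 + 1010 = 2266.8 g/s; NaCl fraction = 0.408.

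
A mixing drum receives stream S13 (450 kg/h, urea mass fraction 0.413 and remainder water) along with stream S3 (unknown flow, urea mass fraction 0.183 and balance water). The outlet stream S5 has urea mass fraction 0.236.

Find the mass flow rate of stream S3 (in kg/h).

Let S3 be the unknown flow. Total out = 450 + S3.
urea balance: 185.85 + 0.183·S3 = 0.236·(450 + S3)
(0.183 − 0.236)·S3 = 0.236×450 − 185.85 = -79.65
S3 = -79.65 / -0.053 = 1502.8 kg/h

1503 kg/h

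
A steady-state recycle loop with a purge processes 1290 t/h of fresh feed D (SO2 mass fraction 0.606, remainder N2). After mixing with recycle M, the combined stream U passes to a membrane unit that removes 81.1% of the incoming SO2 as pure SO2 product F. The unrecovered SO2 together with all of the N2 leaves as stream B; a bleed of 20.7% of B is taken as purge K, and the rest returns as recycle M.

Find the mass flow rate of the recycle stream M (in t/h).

N2 enters only via D and leaves only via the purge: 1290×0.394 = 0.207×(N2 in B), and the membrane unit passes all N2, so N2 in U = N2 in B = 2455.4 t/h.
SO2 in U: m_A = 1290×0.606 + (1−0.207)·(1−0.811)·m_A, so m_A = 781.74/0.8501 = 919.56 t/h.
B = (1−0.811)×919.56 + 2455.4 = 2629.2 t/h.
Recycle M = (1−0.207)×2629.2 = 2084.9 t/h.

2085 t/h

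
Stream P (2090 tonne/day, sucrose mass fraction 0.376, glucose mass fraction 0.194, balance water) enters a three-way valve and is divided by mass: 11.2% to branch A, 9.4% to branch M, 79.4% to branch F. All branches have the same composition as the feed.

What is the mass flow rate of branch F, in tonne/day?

Branch F flow = 0.794×2090 = 1659.5 tonne/day.

1659 tonne/day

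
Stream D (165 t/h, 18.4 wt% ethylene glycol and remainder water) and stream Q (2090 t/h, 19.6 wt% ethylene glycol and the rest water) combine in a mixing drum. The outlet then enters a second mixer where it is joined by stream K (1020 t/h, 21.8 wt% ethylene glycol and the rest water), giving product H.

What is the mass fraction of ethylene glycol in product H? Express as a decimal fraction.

0.202

Overall, product flow = 3275 t/h.
ethylene glycol in = 165×0.184 + 2090×0.196 + 1020×0.218 = 662.36 t/h.
ethylene glycol fraction in H = 0.202.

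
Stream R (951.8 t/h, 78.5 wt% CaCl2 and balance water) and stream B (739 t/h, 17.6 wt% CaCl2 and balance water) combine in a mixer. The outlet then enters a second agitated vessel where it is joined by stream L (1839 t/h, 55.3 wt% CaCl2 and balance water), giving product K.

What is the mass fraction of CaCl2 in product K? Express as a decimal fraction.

0.537

Overall, product flow = 3529.8 t/h.
CaCl2 in = 951.8×0.785 + 739×0.176 + 1839×0.553 = 1894.2 t/h.
CaCl2 fraction in K = 0.537.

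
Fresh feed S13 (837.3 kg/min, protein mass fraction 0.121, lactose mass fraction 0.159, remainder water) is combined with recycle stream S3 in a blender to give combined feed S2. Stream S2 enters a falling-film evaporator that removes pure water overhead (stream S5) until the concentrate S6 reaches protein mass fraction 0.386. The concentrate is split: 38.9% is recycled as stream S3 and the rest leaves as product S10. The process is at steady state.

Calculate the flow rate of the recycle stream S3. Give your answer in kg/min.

Overall protein balance (none leaves overhead): protein in fresh feed = protein in product, i.e. 837.3×0.121 = (1−0.389)·S6·0.386.
S6 = 101.31/(0.386×0.611) = 429.57 kg/min.
Recycle S3 = 0.389×429.57 = 167.1 kg/min.

167.1 kg/min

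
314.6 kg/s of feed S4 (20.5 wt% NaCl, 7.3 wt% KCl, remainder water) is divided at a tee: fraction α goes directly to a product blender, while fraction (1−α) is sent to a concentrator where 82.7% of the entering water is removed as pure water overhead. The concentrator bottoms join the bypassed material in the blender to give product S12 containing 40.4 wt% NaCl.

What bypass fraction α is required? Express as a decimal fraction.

0.175

All 314.6×0.205 = 64.493 kg/s of NaCl reaches S12, so S12 = 64.493/0.404 = 159.64 kg/s and vapour = 154.96 kg/s.
The evaporator receives (1−α)·314.6 of feed at 0.722 water and removes 0.827 of that water:
0.827×0.722×(1−α)×314.6 = 154.96
(1−α) = 154.96/187.85 = 0.8250;  α = 0.1750.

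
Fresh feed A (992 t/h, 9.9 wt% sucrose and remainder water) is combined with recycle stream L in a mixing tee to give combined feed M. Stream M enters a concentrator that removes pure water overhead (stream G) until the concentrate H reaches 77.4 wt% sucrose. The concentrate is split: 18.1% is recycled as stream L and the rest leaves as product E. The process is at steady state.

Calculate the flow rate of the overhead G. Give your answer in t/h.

865.1 t/h

Overall sucrose balance (none leaves overhead): sucrose in fresh feed = sucrose in product, i.e. 992×0.099 = (1−0.181)·H·0.774.
H = 98.208/(0.774×0.819) = 154.93 t/h.
Recycle L = 0.181×154.93 = 28.041 t/h.
Combined feed M = 992 + 28.041 = 1020 t/h.
Overhead G = M − H = 1020 − 154.93 = 865.12 t/h.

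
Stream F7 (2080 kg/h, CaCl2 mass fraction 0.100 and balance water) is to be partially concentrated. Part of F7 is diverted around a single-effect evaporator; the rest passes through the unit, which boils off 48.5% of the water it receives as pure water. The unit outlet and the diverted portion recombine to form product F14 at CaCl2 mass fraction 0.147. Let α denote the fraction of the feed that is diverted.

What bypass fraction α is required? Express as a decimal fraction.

All 2080×0.100 = 208 kg/h of CaCl2 reaches F14, so F14 = 208/0.147 = 1415 kg/h and vapour = 665.03 kg/h.
The evaporator receives (1−α)·2080 of feed at 0.900 water and removes 0.485 of that water:
0.485×0.900×(1−α)×2080 = 665.03
(1−α) = 665.03/907.92 = 0.7325;  α = 0.2675.

0.268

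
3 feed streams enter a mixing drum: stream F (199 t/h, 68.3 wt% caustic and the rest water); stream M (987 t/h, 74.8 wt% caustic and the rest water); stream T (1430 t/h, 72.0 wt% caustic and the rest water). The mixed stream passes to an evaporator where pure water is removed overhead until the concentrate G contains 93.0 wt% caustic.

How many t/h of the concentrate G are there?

caustic entering = 199×0.683 + 987×0.748 + 1430×0.720 = 1903.8 t/h.
All caustic reports to G, so G = 1903.8/0.930 = 2047.1 t/h.

2047 t/h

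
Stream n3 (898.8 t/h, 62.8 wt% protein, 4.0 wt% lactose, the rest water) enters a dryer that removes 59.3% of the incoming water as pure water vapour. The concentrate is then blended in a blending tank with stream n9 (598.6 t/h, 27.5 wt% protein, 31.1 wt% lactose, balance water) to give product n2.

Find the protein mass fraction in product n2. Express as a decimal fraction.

Vapour removed = 0.593×0.332×898.8 = 176.95 t/h; concentrate = 721.85 t/h.
protein reaching the mixer = 564.45 (from concentrate) + 598.6×0.275 = 729.06 t/h.
Product flow = 721.85 + 598.6 = 1320.4 t/h; protein fraction = 0.552.

0.552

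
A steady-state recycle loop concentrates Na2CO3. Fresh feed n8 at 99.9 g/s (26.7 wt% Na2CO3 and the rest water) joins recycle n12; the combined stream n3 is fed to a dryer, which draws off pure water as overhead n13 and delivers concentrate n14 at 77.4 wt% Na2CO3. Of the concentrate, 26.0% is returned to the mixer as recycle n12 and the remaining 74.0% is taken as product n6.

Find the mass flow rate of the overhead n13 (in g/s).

65.44 g/s

Overall Na2CO3 balance (none leaves overhead): Na2CO3 in fresh feed = Na2CO3 in product, i.e. 99.9×0.267 = (1−0.260)·n14·0.774.
n14 = 26.673/(0.774×0.740) = 46.57 g/s.
Recycle n12 = 0.260×46.57 = 12.108 g/s.
Combined feed n3 = 99.9 + 12.108 = 112.01 g/s.
Overhead n13 = n3 − n14 = 112.01 − 46.57 = 65.438 g/s.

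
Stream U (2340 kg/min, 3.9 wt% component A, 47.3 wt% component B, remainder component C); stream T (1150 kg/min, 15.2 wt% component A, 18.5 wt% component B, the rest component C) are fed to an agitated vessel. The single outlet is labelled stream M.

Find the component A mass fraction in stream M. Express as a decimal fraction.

0.0762

Total flow out = 2340 + 1150 = 3490 kg/min.
component A in = 2340×0.039 + 1150×0.152 = 266.06 kg/min.
component A mass fraction in M = 266.06/3490 = 0.0762.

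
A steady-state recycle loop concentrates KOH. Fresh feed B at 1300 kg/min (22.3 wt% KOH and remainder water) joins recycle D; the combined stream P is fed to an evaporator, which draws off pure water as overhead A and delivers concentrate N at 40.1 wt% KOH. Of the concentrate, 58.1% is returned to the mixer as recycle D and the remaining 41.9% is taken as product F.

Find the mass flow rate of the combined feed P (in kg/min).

Overall KOH balance (none leaves overhead): KOH in fresh feed = KOH in product, i.e. 1300×0.223 = (1−0.581)·N·0.401.
N = 289.9/(0.401×0.419) = 1725.4 kg/min.
Recycle D = 0.581×1725.4 = 1002.5 kg/min.
Combined feed P = 1300 + 1002.5 = 2302.5 kg/min.

2302 kg/min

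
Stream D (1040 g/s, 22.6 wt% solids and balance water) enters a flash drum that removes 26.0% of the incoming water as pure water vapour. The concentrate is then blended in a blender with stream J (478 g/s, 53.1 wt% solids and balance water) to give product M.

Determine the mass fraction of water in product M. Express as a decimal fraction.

Vapour removed = 0.260×0.774×1040 = 209.29 g/s; concentrate = 830.71 g/s.
water reaching the mixer = 595.67 (from concentrate) + 478×0.469 = 819.85 g/s.
Product flow = 830.71 + 478 = 1308.7 g/s; water fraction = 0.626.

0.626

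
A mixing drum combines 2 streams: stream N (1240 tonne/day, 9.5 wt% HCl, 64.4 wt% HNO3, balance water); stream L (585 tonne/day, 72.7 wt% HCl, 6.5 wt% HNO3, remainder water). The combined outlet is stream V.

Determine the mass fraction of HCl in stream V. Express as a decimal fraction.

0.298

Total flow out = 1240 + 585 = 1825 tonne/day.
HCl in = 1240×0.095 + 585×0.727 = 543.1 tonne/day.
HCl mass fraction in V = 543.1/1825 = 0.298.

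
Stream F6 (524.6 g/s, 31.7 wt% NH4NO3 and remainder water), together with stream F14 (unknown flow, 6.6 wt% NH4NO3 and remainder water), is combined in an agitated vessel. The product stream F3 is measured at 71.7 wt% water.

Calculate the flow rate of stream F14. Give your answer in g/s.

82.2 g/s

Let F14 be the unknown flow. Total out = 524.6 + F14.
water balance: 358.3 + 0.934·F14 = 0.717·(524.6 + F14)
(0.934 − 0.717)·F14 = 0.717×524.6 − 358.3 = 17.836
F14 = 17.836 / 0.217 = 82.195 g/s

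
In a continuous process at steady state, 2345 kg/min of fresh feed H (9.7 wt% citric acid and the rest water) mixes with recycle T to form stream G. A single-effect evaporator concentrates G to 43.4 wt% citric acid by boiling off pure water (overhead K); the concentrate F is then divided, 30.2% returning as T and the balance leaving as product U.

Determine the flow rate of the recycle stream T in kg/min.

Overall citric acid balance (none leaves overhead): citric acid in fresh feed = citric acid in product, i.e. 2345×0.097 = (1−0.302)·F·0.434.
F = 227.47/(0.434×0.698) = 750.88 kg/min.
Recycle T = 0.302×750.88 = 226.77 kg/min.

226.8 kg/min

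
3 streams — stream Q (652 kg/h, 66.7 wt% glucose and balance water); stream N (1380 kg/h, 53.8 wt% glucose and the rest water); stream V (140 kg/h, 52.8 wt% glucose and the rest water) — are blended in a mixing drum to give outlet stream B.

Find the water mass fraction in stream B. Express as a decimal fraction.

0.424

Total flow out = 652 + 1380 + 140 = 2172 kg/h.
water in = 652×0.333 + 1380×0.462 + 140×0.472 = 920.76 kg/h.
water mass fraction in B = 920.76/2172 = 0.424.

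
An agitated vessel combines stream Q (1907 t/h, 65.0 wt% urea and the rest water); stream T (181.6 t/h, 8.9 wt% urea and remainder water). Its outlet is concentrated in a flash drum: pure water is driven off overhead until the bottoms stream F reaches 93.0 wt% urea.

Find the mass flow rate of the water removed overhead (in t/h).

738.4 t/h

urea entering = 1907×0.650 + 181.6×0.089 = 1255.7 t/h.
All urea reports to F, so F = 1255.7/0.930 = 1350.2 t/h.
Total feed = 2088.6 t/h; overhead = 2088.6 − 1350.2 = 738.37 t/h.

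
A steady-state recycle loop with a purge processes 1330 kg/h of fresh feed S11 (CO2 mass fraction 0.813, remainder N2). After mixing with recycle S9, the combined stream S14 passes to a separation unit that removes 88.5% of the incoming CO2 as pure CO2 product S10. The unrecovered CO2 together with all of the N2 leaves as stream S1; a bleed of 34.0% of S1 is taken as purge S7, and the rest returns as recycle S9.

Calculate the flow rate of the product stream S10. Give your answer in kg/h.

CO2 in S14: m_A = 1330×0.813 + (1−0.340)·(1−0.885)·m_A, so m_A = 1081.3/0.9241 = 1170.1 kg/h.
Product S10 = 0.885×1170.1 = 1035.5 kg/h.

1036 kg/h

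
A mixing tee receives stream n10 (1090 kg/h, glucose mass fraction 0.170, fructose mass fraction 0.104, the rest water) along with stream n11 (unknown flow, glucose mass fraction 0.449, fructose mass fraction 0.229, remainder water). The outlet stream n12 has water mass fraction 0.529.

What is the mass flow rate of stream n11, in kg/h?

Let n11 be the unknown flow. Total out = 1090 + n11.
water balance: 791.34 + 0.322·n11 = 0.529·(1090 + n11)
(0.322 − 0.529)·n11 = 0.529×1090 − 791.34 = -214.73
n11 = -214.73 / -0.207 = 1037.3 kg/h

1037 kg/h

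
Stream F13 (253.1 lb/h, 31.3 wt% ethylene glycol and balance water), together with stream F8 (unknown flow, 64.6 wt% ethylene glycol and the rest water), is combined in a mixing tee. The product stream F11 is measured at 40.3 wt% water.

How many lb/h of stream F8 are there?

1467 lb/h

Let F8 be the unknown flow. Total out = 253.1 + F8.
water balance: 173.88 + 0.354·F8 = 0.403·(253.1 + F8)
(0.354 − 0.403)·F8 = 0.403×253.1 − 173.88 = -71.88
F8 = -71.88 / -0.049 = 1466.9 lb/h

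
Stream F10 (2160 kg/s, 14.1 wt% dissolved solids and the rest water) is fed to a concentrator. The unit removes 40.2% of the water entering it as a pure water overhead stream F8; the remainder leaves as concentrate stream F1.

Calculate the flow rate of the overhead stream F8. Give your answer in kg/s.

water entering = 2160×0.859 = 1855.4 kg/s; overhead removed = 0.402×1855.4 = 745.89 kg/s.

745.9 kg/s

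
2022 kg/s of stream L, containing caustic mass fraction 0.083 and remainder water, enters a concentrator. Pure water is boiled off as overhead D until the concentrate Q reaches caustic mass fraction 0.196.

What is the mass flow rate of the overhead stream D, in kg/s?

1166 kg/s

caustic is conserved: 2022×0.083 = 167.83 kg/s all reports to the concentrate.
Concentrate = 167.83/(target fraction) = 856.26 kg/s.
Overhead = 2022 − 856.26 = 1165.7 kg/s.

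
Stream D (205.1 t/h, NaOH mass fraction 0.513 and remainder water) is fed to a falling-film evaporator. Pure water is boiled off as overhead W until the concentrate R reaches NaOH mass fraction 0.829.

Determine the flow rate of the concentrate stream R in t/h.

NaOH is conserved: 205.1×0.513 = 105.22 t/h all reports to the concentrate.
Concentrate = 105.22/(target fraction) = 126.92 t/h.

126.9 t/h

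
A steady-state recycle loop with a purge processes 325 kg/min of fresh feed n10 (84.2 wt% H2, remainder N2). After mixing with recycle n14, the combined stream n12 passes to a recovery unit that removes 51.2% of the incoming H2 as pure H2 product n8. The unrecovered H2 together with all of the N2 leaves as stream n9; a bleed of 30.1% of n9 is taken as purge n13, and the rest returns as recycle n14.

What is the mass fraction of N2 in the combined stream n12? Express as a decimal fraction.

N2 enters only via n10 and leaves only via the purge: 325×0.158 = 0.301×(N2 in n9), and the recovery unit passes all N2, so N2 in n12 = N2 in n9 = 170.6 kg/min.
H2 in n12: m_A = 325×0.842 + (1−0.301)·(1−0.512)·m_A, so m_A = 273.65/0.6589 = 415.32 kg/min.
n12 = 415.32 + 170.6 = 585.92 kg/min.
N2 fraction in n12 = 170.6/585.92 = 0.291.

0.291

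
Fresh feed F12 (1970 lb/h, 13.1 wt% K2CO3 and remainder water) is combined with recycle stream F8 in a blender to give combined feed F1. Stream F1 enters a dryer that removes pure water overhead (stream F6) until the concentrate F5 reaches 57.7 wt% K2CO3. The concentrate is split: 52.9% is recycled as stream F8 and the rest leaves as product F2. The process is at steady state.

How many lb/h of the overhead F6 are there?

Overall K2CO3 balance (none leaves overhead): K2CO3 in fresh feed = K2CO3 in product, i.e. 1970×0.131 = (1−0.529)·F5·0.577.
F5 = 258.07/(0.577×0.471) = 949.6 lb/h.
Recycle F8 = 0.529×949.6 = 502.34 lb/h.
Combined feed F1 = 1970 + 502.34 = 2472.3 lb/h.
Overhead F6 = F1 − F5 = 2472.3 − 949.6 = 1522.7 lb/h.

1523 lb/h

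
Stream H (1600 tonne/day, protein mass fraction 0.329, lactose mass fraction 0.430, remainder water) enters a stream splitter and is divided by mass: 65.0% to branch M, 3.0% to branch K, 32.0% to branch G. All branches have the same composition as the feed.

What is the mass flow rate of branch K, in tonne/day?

48 tonne/day

Branch K flow = 0.030×1600 = 48 tonne/day.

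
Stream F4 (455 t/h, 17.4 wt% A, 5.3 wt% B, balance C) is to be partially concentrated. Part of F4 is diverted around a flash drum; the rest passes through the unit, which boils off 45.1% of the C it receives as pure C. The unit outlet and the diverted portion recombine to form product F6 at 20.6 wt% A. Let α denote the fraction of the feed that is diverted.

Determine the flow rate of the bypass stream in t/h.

252.3 t/h

All 455×0.174 = 79.17 t/h of A reaches F6, so F6 = 79.17/0.206 = 384.32 t/h and vapour = 70.68 t/h.
The evaporator receives (1−α)·455 of feed at 0.773 C and removes 0.451 of that C:
0.451×0.773×(1−α)×455 = 70.68
(1−α) = 70.68/158.62 = 0.4456;  α = 0.5544.
Bypass flow = 0.5544×455 = 252.26 t/h.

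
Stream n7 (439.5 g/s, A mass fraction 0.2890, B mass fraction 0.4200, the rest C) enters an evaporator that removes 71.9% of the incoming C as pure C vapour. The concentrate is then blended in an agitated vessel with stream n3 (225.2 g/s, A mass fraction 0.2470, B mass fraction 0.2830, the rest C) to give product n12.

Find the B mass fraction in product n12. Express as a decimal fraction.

0.4336

Vapour removed = 0.719×0.291×439.5 = 91.956 g/s; concentrate = 347.54 g/s.
B reaching the mixer = 184.59 (from concentrate) + 225.2×0.283 = 248.32 g/s.
Product flow = 347.54 + 225.2 = 572.74 g/s; B fraction = 0.4336.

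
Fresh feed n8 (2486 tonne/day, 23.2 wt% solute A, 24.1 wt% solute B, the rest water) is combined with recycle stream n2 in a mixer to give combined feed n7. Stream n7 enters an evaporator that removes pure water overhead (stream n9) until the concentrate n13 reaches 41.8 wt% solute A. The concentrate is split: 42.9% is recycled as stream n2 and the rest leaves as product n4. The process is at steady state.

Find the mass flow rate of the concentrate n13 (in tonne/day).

2416 tonne/day

Overall solute A balance (none leaves overhead): solute A in fresh feed = solute A in product, i.e. 2486×0.232 = (1−0.429)·n13·0.418.
n13 = 576.75/(0.418×0.571) = 2416.4 tonne/day.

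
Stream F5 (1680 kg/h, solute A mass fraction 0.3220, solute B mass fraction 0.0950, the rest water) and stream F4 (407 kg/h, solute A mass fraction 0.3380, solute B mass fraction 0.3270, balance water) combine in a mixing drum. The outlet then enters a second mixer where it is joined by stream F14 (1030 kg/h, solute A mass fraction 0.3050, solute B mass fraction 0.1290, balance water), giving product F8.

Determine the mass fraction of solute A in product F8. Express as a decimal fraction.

Overall, product flow = 3117 kg/h.
solute A in = 1680×0.322 + 407×0.338 + 1030×0.305 = 992.68 kg/h.
solute A fraction in F8 = 0.3185.

0.3185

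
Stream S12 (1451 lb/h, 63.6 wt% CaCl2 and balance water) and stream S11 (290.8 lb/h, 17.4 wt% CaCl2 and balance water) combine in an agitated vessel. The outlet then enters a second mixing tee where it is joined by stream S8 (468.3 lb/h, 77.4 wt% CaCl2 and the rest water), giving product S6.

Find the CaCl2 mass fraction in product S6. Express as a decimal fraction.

Overall, product flow = 2210.1 lb/h.
CaCl2 in = 1451×0.636 + 290.8×0.174 + 468.3×0.774 = 1335.9 lb/h.
CaCl2 fraction in S6 = 0.604.

0.604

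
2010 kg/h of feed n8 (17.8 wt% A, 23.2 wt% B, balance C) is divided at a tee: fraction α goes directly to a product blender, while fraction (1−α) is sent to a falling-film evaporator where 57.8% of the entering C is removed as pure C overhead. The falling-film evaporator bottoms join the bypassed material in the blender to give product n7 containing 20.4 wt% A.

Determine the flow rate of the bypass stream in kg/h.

All 2010×0.178 = 357.78 kg/h of A reaches n7, so n7 = 357.78/0.204 = 1753.8 kg/h and vapour = 256.18 kg/h.
The evaporator receives (1−α)·2010 of feed at 0.590 C and removes 0.578 of that C:
0.578×0.590×(1−α)×2010 = 256.18
(1−α) = 256.18/685.45 = 0.3737;  α = 0.6263.
Bypass flow = 0.6263×2010 = 1258.8 kg/h.

1259 kg/h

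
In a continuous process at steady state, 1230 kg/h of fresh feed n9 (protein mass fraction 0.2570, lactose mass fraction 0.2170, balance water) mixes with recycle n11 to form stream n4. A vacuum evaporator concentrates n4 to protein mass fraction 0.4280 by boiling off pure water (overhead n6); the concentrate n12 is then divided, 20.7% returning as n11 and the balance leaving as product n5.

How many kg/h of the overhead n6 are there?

491.4 kg/h

Overall protein balance (none leaves overhead): protein in fresh feed = protein in product, i.e. 1230×0.257 = (1−0.207)·n12·0.428.
n12 = 316.11/(0.428×0.793) = 931.37 kg/h.
Recycle n11 = 0.207×931.37 = 192.79 kg/h.
Combined feed n4 = 1230 + 192.79 = 1422.8 kg/h.
Overhead n6 = n4 − n12 = 1422.8 − 931.37 = 491.43 kg/h.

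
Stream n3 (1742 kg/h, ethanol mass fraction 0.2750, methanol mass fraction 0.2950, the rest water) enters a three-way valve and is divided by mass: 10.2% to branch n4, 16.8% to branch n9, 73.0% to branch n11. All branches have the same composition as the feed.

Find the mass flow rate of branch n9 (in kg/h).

Branch n9 flow = 0.168×1742 = 292.66 kg/h.

292.7 kg/h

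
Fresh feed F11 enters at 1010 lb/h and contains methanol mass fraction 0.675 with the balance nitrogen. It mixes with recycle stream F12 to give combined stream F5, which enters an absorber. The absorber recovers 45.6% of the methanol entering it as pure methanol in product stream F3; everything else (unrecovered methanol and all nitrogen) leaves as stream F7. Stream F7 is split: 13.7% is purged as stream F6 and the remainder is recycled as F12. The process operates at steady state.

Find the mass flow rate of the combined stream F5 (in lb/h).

3681 lb/h

nitrogen enters only via F11 and leaves only via the purge: 1010×0.325 = 0.137×(nitrogen in F7), and the absorber passes all nitrogen, so nitrogen in F5 = nitrogen in F7 = 2396 lb/h.
methanol in F5: m_A = 1010×0.675 + (1−0.137)·(1−0.456)·m_A, so m_A = 681.75/0.5305 = 1285 lb/h.
F5 = 1285 + 2396 = 3681 lb/h.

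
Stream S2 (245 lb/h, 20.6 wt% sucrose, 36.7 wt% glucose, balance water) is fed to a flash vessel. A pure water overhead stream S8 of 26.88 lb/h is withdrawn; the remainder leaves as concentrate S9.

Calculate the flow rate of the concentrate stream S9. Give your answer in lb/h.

218.1 lb/h

Concentrate = 245 − 26.88 = 218.12 lb/h.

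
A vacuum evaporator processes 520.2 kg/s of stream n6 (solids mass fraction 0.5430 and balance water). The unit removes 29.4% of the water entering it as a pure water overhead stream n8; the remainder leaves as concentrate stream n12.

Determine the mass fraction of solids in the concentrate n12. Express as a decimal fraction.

solids is not removed: 520.2×0.543 = 282.47 kg/s of solids enters n12.
water entering = 520.2×0.457 = 237.73 kg/s; overhead removed = 0.294×237.73 = 69.893 kg/s.
Concentrate = 520.2 − 69.893 = 450.31 kg/s.
Mass fraction = 282.47/450.31 = 0.6273.

0.6273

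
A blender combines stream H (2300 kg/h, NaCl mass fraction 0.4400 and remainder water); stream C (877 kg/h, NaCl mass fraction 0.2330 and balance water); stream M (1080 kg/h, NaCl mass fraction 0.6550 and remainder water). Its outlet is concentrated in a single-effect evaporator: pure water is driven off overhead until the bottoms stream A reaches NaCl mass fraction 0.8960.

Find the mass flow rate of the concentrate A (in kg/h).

NaCl entering = 2300×0.440 + 877×0.233 + 1080×0.655 = 1923.7 kg/h.
All NaCl reports to A, so A = 1923.7/0.896 = 2147 kg/h.

2147 kg/h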